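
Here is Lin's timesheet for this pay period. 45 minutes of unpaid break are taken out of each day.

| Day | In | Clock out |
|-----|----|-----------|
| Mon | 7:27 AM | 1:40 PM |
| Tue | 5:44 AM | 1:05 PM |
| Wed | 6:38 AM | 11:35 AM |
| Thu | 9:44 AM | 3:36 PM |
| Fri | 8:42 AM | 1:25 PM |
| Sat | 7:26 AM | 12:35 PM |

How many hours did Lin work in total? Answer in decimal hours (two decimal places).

Mon: 7:27 AM–1:40 PM = 6 h 13 min; less 45 min break → 5 h 28 min
Tue: 5:44 AM–1:05 PM = 7 h 21 min; less 45 min break → 6 h 36 min
Wed: 6:38 AM–11:35 AM = 4 h 57 min; less 45 min break → 4 h 12 min
Thu: 9:44 AM–3:36 PM = 5 h 52 min; less 45 min break → 5 h 7 min
Fri: 8:42 AM–1:25 PM = 4 h 43 min; less 45 min break → 3 h 58 min
Sat: 7:26 AM–12:35 PM = 5 h 9 min; less 45 min break → 4 h 24 min
Total: 5 h 28 min + 6 h 36 min + 4 h 12 min + 5 h 7 min + 3 h 58 min + 4 h 24 min = 29 h 45 min.

29.75 hours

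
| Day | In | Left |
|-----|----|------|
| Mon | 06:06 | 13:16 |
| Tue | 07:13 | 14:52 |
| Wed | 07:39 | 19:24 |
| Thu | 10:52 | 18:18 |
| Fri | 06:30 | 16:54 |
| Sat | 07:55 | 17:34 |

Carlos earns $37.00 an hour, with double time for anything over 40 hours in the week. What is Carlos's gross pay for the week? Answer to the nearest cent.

Mon: 06:06–13:16 = 7 h 10 min
Tue: 07:13–14:52 = 7 h 39 min
Wed: 07:39–19:24 = 11 h 45 min
Thu: 10:52–18:18 = 7 h 26 min
Fri: 06:30–16:54 = 10 h 24 min
Sat: 07:55–17:34 = 9 h 39 min
Total worked: 54 h 3 min = 3243 min.
Regular 40 h 0 min = 2400 min at $37.00/h; overtime 14 h 3 min = 843 min at $74.00/h.
Pay = (2400 × $37.00 + 843 × $74.00) ÷ 60 = $2519.70.

$2519.70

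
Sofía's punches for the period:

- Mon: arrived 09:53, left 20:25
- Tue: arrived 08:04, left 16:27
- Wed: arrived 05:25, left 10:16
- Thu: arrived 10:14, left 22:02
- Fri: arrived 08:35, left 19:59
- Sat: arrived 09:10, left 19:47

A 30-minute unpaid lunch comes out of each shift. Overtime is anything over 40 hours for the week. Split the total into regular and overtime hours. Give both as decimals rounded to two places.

Mon: 09:53–20:25 = 10 h 32 min; less 30 min break → 10 h 2 min
Tue: 08:04–16:27 = 8 h 23 min; less 30 min break → 7 h 53 min
Wed: 05:25–10:16 = 4 h 51 min; less 30 min break → 4 h 21 min
Thu: 10:14–22:02 = 11 h 48 min; less 30 min break → 11 h 18 min
Fri: 08:35–19:59 = 11 h 24 min; less 30 min break → 10 h 54 min
Sat: 09:10–19:47 = 10 h 37 min; less 30 min break → 10 h 7 min
Total worked: 54 h 35 min = 54.58 h.
Threshold 40 h → overtime 14 h 35 min, regular 40 h 0 min.

Regular 40.00 hours, overtime 14.58 hours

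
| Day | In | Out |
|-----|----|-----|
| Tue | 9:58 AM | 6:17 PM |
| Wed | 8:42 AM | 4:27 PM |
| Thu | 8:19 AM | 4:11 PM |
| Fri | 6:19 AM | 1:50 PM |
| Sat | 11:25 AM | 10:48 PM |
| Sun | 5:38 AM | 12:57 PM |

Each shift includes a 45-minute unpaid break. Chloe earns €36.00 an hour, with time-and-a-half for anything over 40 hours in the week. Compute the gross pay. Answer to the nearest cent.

Tue: 9:58 AM–6:17 PM = 8 h 19 min; less 45 min break → 7 h 34 min
Wed: 8:42 AM–4:27 PM = 7 h 45 min; less 45 min break → 7 h 0 min
Thu: 8:19 AM–4:11 PM = 7 h 52 min; less 45 min break → 7 h 7 min
Fri: 6:19 AM–1:50 PM = 7 h 31 min; less 45 min break → 6 h 46 min
Sat: 11:25 AM–10:48 PM = 11 h 23 min; less 45 min break → 10 h 38 min
Sun: 5:38 AM–12:57 PM = 7 h 19 min; less 45 min break → 6 h 34 min
Total worked: 45 h 39 min = 2739 min.
Regular 40 h 0 min = 2400 min at €36.00/h; overtime 5 h 39 min = 339 min at €54.00/h.
Pay = (2400 × €36.00 + 339 × €54.00) ÷ 60 = €1745.10.

€1745.10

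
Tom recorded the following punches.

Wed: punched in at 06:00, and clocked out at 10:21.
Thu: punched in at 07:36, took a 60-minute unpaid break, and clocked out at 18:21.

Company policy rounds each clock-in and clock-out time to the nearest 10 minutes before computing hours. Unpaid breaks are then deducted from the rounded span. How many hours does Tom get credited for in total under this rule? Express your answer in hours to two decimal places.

Wed: in 06:00→06:00, out 10:21→10:20; 4 h 20 min
Thu: in 07:36→07:40, out 18:21→18:20; 10 h 40 min − 60 min = 9 h 40 min
Total credited: 14 h 0 min.

14.00 hours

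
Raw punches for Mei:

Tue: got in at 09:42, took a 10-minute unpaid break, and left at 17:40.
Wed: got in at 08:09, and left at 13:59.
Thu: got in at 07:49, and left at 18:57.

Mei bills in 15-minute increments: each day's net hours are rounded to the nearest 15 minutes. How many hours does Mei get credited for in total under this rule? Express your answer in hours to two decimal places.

Tue: 09:42–17:40 = 7 h 58 min − 10 min = 7 h 48 min → rounds to 7 h 45 min
Wed: 08:09–13:59 = 5 h 50 min → rounds to 5 h 45 min
Thu: 07:49–18:57 = 11 h 8 min → rounds to 11 h 15 min
Total credited: 24 h 45 min.

24.75 hours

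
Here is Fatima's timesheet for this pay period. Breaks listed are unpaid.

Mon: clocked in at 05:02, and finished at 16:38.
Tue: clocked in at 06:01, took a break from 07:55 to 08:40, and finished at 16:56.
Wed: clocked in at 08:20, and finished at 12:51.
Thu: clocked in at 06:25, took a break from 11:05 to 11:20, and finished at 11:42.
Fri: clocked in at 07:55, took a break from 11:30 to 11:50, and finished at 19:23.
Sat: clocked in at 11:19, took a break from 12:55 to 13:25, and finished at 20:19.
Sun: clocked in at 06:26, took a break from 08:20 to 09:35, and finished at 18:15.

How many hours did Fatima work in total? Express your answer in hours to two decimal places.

61.52 hours

Mon: 05:02–16:38 = 11 h 36 min
Tue: 06:01–16:56 = 10 h 55 min; less 45 min break → 10 h 10 min
Wed: 08:20–12:51 = 4 h 31 min
Thu: 06:25–11:42 = 5 h 17 min; less 15 min break → 5 h 2 min
Fri: 07:55–19:23 = 11 h 28 min; less 20 min break → 11 h 8 min
Sat: 11:19–20:19 = 9 h 0 min; less 30 min break → 8 h 30 min
Sun: 06:26–18:15 = 11 h 49 min; less 75 min break → 10 h 34 min
Total: 11 h 36 min + 10 h 10 min + 4 h 31 min + 5 h 2 min + 11 h 8 min + 8 h 30 min + 10 h 34 min = 61 h 31 min.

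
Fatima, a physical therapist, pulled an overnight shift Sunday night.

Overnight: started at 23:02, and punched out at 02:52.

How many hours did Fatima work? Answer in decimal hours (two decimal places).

Overnight: 23:02 → midnight = 0 h 58 min; midnight → 02:52 = 2 h 52 min; span 3 h 50 min

3.83 hours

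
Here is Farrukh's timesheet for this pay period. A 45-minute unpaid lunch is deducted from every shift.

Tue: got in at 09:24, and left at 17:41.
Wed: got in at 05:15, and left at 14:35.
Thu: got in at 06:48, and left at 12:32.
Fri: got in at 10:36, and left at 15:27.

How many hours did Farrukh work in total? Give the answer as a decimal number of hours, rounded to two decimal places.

Tue: 09:24–17:41 = 8 h 17 min; less 45 min break → 7 h 32 min
Wed: 05:15–14:35 = 9 h 20 min; less 45 min break → 8 h 35 min
Thu: 06:48–12:32 = 5 h 44 min; less 45 min break → 4 h 59 min
Fri: 10:36–15:27 = 4 h 51 min; less 45 min break → 4 h 6 min
Total: 7 h 32 min + 8 h 35 min + 4 h 59 min + 4 h 6 min = 25 h 12 min.

25.20 hours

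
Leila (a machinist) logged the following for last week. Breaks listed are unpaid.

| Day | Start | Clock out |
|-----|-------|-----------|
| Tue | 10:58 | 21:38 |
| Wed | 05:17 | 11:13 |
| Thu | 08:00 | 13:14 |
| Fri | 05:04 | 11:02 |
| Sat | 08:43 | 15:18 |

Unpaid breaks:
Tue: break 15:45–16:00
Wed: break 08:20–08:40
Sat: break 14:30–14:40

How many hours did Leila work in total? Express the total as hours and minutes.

33 h 38 min

Tue: 10:58–21:38 = 10 h 40 min; less 15 min break → 10 h 25 min
Wed: 05:17–11:13 = 5 h 56 min; less 20 min break → 5 h 36 min
Thu: 08:00–13:14 = 5 h 14 min
Fri: 05:04–11:02 = 5 h 58 min
Sat: 08:43–15:18 = 6 h 35 min; less 10 min break → 6 h 25 min
Total: 10 h 25 min + 5 h 36 min + 5 h 14 min + 5 h 58 min + 6 h 25 min = 33 h 38 min.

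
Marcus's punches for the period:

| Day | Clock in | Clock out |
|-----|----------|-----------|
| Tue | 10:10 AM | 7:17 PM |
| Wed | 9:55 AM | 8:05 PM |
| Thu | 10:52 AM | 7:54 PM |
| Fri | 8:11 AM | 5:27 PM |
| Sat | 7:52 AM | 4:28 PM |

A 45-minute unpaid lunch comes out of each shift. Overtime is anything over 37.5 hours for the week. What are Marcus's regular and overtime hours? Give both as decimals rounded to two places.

Regular 37.50 hours, overtime 4.93 hours

Tue: 10:10 AM–7:17 PM = 9 h 7 min; less 45 min break → 8 h 22 min
Wed: 9:55 AM–8:05 PM = 10 h 10 min; less 45 min break → 9 h 25 min
Thu: 10:52 AM–7:54 PM = 9 h 2 min; less 45 min break → 8 h 17 min
Fri: 8:11 AM–5:27 PM = 9 h 16 min; less 45 min break → 8 h 31 min
Sat: 7:52 AM–4:28 PM = 8 h 36 min; less 45 min break → 7 h 51 min
Total worked: 42 h 26 min = 42.43 h.
Threshold 37.5 h → overtime 4 h 56 min, regular 37 h 30 min.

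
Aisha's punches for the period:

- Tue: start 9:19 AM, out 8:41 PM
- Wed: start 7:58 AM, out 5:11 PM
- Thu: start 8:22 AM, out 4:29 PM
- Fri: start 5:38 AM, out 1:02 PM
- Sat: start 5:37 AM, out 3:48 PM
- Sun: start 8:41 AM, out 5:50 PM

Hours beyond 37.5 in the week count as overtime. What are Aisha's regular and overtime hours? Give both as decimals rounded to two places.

Regular 37.50 hours, overtime 17.93 hours

Tue: 9:19 AM–8:41 PM = 11 h 22 min
Wed: 7:58 AM–5:11 PM = 9 h 13 min
Thu: 8:22 AM–4:29 PM = 8 h 7 min
Fri: 5:38 AM–1:02 PM = 7 h 24 min
Sat: 5:37 AM–3:48 PM = 10 h 11 min
Sun: 8:41 AM–5:50 PM = 9 h 9 min
Total worked: 55 h 26 min = 55.43 h.
Threshold 37.5 h → overtime 17 h 56 min, regular 37 h 30 min.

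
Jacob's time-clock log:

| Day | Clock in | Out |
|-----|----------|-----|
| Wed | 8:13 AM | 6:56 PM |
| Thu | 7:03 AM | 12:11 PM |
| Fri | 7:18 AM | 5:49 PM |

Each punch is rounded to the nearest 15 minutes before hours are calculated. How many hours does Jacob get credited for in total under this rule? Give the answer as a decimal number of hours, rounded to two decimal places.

26.50 hours

Wed: in 8:13 AM→8:15 AM, out 6:56 PM→7:00 PM; 10 h 45 min
Thu: in 7:03 AM→7:00 AM, out 12:11 PM→12:15 PM; 5 h 15 min
Fri: in 7:18 AM→7:15 AM, out 5:49 PM→5:45 PM; 10 h 30 min
Total credited: 26 h 30 min.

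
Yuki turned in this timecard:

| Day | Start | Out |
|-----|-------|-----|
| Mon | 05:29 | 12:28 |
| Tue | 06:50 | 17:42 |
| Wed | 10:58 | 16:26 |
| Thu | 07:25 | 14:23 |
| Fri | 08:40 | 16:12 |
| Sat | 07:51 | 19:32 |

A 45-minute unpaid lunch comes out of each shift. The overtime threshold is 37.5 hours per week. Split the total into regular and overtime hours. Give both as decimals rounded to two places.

Mon: 05:29–12:28 = 6 h 59 min; less 45 min break → 6 h 14 min
Tue: 06:50–17:42 = 10 h 52 min; less 45 min break → 10 h 7 min
Wed: 10:58–16:26 = 5 h 28 min; less 45 min break → 4 h 43 min
Thu: 07:25–14:23 = 6 h 58 min; less 45 min break → 6 h 13 min
Fri: 08:40–16:12 = 7 h 32 min; less 45 min break → 6 h 47 min
Sat: 07:51–19:32 = 11 h 41 min; less 45 min break → 10 h 56 min
Total worked: 45 h 0 min = 45.00 h.
Threshold 37.5 h → overtime 7 h 30 min, regular 37 h 30 min.

Regular 37.50 hours, overtime 7.50 hours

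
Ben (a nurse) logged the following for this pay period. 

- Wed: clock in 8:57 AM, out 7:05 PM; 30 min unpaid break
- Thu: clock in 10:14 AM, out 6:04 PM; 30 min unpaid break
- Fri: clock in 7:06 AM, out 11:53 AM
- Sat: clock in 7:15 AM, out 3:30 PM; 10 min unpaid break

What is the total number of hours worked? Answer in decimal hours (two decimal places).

29.83 hours

Wed: 8:57 AM–7:05 PM = 10 h 8 min; less 30 min break → 9 h 38 min
Thu: 10:14 AM–6:04 PM = 7 h 50 min; less 30 min break → 7 h 20 min
Fri: 7:06 AM–11:53 AM = 4 h 47 min
Sat: 7:15 AM–3:30 PM = 8 h 15 min; less 10 min break → 8 h 5 min
Total: 9 h 38 min + 7 h 20 min + 4 h 47 min + 8 h 5 min = 29 h 50 min.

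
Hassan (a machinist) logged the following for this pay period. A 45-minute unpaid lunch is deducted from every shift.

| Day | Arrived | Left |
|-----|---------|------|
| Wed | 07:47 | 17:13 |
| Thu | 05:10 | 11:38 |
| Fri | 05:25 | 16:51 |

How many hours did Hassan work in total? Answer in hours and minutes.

Wed: 07:47–17:13 = 9 h 26 min; less 45 min break → 8 h 41 min
Thu: 05:10–11:38 = 6 h 28 min; less 45 min break → 5 h 43 min
Fri: 05:25–16:51 = 11 h 26 min; less 45 min break → 10 h 41 min
Total: 8 h 41 min + 5 h 43 min + 10 h 41 min = 25 h 5 min.

25 h 5 min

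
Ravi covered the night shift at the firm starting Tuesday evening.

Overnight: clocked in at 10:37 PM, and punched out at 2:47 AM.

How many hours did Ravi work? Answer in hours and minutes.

Overnight: 10:37 PM → midnight = 1 h 23 min; midnight → 2:47 AM = 2 h 47 min; span 4 h 10 min

4 h 10 min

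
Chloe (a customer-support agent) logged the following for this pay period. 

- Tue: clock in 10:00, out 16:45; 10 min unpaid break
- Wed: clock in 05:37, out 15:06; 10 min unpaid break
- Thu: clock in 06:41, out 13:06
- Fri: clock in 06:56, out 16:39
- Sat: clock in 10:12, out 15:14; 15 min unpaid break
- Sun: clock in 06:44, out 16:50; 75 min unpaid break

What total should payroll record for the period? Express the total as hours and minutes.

Tue: 10:00–16:45 = 6 h 45 min; less 10 min break → 6 h 35 min
Wed: 05:37–15:06 = 9 h 29 min; less 10 min break → 9 h 19 min
Thu: 06:41–13:06 = 6 h 25 min
Fri: 06:56–16:39 = 9 h 43 min
Sat: 10:12–15:14 = 5 h 2 min; less 15 min break → 4 h 47 min
Sun: 06:44–16:50 = 10 h 6 min; less 75 min break → 8 h 51 min
Total: 6 h 35 min + 9 h 19 min + 6 h 25 min + 9 h 43 min + 4 h 47 min + 8 h 51 min = 45 h 40 min.

45 h 40 min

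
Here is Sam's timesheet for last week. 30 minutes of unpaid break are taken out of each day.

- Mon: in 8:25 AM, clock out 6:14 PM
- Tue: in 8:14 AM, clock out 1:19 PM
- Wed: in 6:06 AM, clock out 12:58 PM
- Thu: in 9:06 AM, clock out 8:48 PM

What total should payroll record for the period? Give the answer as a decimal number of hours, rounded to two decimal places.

Mon: 8:25 AM–6:14 PM = 9 h 49 min; less 30 min break → 9 h 19 min
Tue: 8:14 AM–1:19 PM = 5 h 5 min; less 30 min break → 4 h 35 min
Wed: 6:06 AM–12:58 PM = 6 h 52 min; less 30 min break → 6 h 22 min
Thu: 9:06 AM–8:48 PM = 11 h 42 min; less 30 min break → 11 h 12 min
Total: 9 h 19 min + 4 h 35 min + 6 h 22 min + 11 h 12 min = 31 h 28 min.

31.47 hours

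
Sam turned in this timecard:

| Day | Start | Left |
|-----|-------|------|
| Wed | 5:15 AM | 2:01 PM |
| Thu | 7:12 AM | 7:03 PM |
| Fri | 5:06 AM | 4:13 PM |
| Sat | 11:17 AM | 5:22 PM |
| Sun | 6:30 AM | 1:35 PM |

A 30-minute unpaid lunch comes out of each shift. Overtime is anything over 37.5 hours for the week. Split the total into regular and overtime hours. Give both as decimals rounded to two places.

Regular 37.50 hours, overtime 4.90 hours

Wed: 5:15 AM–2:01 PM = 8 h 46 min; less 30 min break → 8 h 16 min
Thu: 7:12 AM–7:03 PM = 11 h 51 min; less 30 min break → 11 h 21 min
Fri: 5:06 AM–4:13 PM = 11 h 7 min; less 30 min break → 10 h 37 min
Sat: 11:17 AM–5:22 PM = 6 h 5 min; less 30 min break → 5 h 35 min
Sun: 6:30 AM–1:35 PM = 7 h 5 min; less 30 min break → 6 h 35 min
Total worked: 42 h 24 min = 42.40 h.
Threshold 37.5 h → overtime 4 h 54 min, regular 37 h 30 min.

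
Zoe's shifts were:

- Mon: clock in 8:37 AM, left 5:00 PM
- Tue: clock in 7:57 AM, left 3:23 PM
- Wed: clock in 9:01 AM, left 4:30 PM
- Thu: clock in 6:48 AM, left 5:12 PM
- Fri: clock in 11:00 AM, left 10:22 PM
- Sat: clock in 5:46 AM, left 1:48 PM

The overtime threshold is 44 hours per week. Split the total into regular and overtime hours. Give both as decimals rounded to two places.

Regular 44.00 hours, overtime 9.10 hours

Mon: 8:37 AM–5:00 PM = 8 h 23 min
Tue: 7:57 AM–3:23 PM = 7 h 26 min
Wed: 9:01 AM–4:30 PM = 7 h 29 min
Thu: 6:48 AM–5:12 PM = 10 h 24 min
Fri: 11:00 AM–10:22 PM = 11 h 22 min
Sat: 5:46 AM–1:48 PM = 8 h 2 min
Total worked: 53 h 6 min = 53.10 h.
Threshold 44 h → overtime 9 h 6 min, regular 44 h 0 min.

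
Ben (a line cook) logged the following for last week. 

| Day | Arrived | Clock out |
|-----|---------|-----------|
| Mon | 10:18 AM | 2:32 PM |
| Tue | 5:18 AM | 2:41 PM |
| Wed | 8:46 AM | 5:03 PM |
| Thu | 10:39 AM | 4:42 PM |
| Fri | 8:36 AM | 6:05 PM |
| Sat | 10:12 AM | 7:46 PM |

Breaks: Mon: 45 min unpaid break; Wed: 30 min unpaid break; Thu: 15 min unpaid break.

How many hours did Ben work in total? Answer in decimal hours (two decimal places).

Mon: 10:18 AM–2:32 PM = 4 h 14 min; less 45 min break → 3 h 29 min
Tue: 5:18 AM–2:41 PM = 9 h 23 min
Wed: 8:46 AM–5:03 PM = 8 h 17 min; less 30 min break → 7 h 47 min
Thu: 10:39 AM–4:42 PM = 6 h 3 min; less 15 min break → 5 h 48 min
Fri: 8:36 AM–6:05 PM = 9 h 29 min
Sat: 10:12 AM–7:46 PM = 9 h 34 min
Total: 3 h 29 min + 9 h 23 min + 7 h 47 min + 5 h 48 min + 9 h 29 min + 9 h 34 min = 45 h 30 min.

45.50 hours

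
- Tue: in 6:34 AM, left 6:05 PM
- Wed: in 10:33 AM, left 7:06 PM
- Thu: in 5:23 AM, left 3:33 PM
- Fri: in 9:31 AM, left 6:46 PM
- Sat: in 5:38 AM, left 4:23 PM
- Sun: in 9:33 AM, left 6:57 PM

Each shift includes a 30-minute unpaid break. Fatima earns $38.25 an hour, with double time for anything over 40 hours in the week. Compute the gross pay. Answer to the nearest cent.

Tue: 6:34 AM–6:05 PM = 11 h 31 min; less 30 min break → 11 h 1 min
Wed: 10:33 AM–7:06 PM = 8 h 33 min; less 30 min break → 8 h 3 min
Thu: 5:23 AM–3:33 PM = 10 h 10 min; less 30 min break → 9 h 40 min
Fri: 9:31 AM–6:46 PM = 9 h 15 min; less 30 min break → 8 h 45 min
Sat: 5:38 AM–4:23 PM = 10 h 45 min; less 30 min break → 10 h 15 min
Sun: 9:33 AM–6:57 PM = 9 h 24 min; less 30 min break → 8 h 54 min
Total worked: 56 h 38 min = 3398 min.
Regular 40 h 0 min = 2400 min at $38.25/h; overtime 16 h 38 min = 998 min at $76.50/h.
Pay = (2400 × $38.25 + 998 × $76.50) ÷ 60 = $2802.45.

$2802.45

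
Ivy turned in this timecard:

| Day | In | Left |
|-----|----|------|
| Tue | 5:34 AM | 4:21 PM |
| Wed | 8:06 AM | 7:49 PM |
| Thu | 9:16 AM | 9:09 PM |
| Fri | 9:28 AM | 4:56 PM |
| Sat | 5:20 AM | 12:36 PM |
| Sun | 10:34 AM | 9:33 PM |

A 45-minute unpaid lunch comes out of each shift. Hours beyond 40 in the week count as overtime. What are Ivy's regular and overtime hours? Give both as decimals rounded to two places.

Regular 40.00 hours, overtime 15.60 hours

Tue: 5:34 AM–4:21 PM = 10 h 47 min; less 45 min break → 10 h 2 min
Wed: 8:06 AM–7:49 PM = 11 h 43 min; less 45 min break → 10 h 58 min
Thu: 9:16 AM–9:09 PM = 11 h 53 min; less 45 min break → 11 h 8 min
Fri: 9:28 AM–4:56 PM = 7 h 28 min; less 45 min break → 6 h 43 min
Sat: 5:20 AM–12:36 PM = 7 h 16 min; less 45 min break → 6 h 31 min
Sun: 10:34 AM–9:33 PM = 10 h 59 min; less 45 min break → 10 h 14 min
Total worked: 55 h 36 min = 55.60 h.
Threshold 40 h → overtime 15 h 36 min, regular 40 h 0 min.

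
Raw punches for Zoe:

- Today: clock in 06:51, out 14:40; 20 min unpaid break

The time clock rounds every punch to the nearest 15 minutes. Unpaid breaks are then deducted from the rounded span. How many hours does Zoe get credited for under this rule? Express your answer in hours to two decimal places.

Today: in 06:51→06:45, out 14:40→14:45; 8 h 0 min − 20 min = 7 h 40 min

7.67 hours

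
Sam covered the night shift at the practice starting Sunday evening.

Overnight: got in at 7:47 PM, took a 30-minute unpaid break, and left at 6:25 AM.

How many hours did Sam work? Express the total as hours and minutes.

10 h 8 min

Overnight: 7:47 PM → midnight = 4 h 13 min; midnight → 6:25 AM = 6 h 25 min; span 10 h 38 min; less 30 min break → 10 h 8 min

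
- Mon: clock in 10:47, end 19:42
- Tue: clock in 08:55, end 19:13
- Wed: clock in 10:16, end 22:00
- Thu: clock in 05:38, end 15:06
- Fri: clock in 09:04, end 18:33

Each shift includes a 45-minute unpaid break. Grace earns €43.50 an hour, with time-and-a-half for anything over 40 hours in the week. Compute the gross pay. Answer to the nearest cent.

€2141.29

Mon: 10:47–19:42 = 8 h 55 min; less 45 min break → 8 h 10 min
Tue: 08:55–19:13 = 10 h 18 min; less 45 min break → 9 h 33 min
Wed: 10:16–22:00 = 11 h 44 min; less 45 min break → 10 h 59 min
Thu: 05:38–15:06 = 9 h 28 min; less 45 min break → 8 h 43 min
Fri: 09:04–18:33 = 9 h 29 min; less 45 min break → 8 h 44 min
Total worked: 46 h 9 min = 2769 min.
Regular 40 h 0 min = 2400 min at €43.50/h; overtime 6 h 9 min = 369 min at €65.25/h.
Pay = (2400 × €43.50 + 369 × €65.25) ÷ 60 = €2141.29.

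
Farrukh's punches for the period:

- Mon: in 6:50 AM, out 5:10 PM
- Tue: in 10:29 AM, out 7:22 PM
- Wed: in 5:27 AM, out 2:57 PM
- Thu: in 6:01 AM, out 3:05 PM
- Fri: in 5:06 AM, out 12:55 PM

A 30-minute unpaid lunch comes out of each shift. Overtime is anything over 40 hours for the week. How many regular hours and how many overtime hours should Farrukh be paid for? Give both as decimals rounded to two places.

Regular 40.00 hours, overtime 3.10 hours

Mon: 6:50 AM–5:10 PM = 10 h 20 min; less 30 min break → 9 h 50 min
Tue: 10:29 AM–7:22 PM = 8 h 53 min; less 30 min break → 8 h 23 min
Wed: 5:27 AM–2:57 PM = 9 h 30 min; less 30 min break → 9 h 0 min
Thu: 6:01 AM–3:05 PM = 9 h 4 min; less 30 min break → 8 h 34 min
Fri: 5:06 AM–12:55 PM = 7 h 49 min; less 30 min break → 7 h 19 min
Total worked: 43 h 6 min = 43.10 h.
Threshold 40 h → overtime 3 h 6 min, regular 40 h 0 min.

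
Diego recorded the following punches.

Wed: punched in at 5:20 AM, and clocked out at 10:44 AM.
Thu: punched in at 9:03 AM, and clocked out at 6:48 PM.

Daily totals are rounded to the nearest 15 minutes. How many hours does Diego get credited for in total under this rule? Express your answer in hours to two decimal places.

15.25 hours

Wed: 5:20 AM–10:44 AM = 5 h 24 min → rounds to 5 h 30 min
Thu: 9:03 AM–6:48 PM = 9 h 45 min → rounds to 9 h 45 min
Total credited: 15 h 15 min.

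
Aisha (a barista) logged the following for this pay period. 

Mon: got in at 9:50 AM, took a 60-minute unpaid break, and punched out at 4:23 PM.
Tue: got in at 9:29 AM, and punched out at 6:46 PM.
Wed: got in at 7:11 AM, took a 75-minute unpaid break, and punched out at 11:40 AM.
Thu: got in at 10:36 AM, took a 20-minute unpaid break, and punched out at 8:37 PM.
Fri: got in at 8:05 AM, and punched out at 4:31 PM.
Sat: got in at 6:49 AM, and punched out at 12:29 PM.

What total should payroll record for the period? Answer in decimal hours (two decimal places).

Mon: 9:50 AM–4:23 PM = 6 h 33 min; less 60 min break → 5 h 33 min
Tue: 9:29 AM–6:46 PM = 9 h 17 min
Wed: 7:11 AM–11:40 AM = 4 h 29 min; less 75 min break → 3 h 14 min
Thu: 10:36 AM–8:37 PM = 10 h 1 min; less 20 min break → 9 h 41 min
Fri: 8:05 AM–4:31 PM = 8 h 26 min
Sat: 6:49 AM–12:29 PM = 5 h 40 min
Total: 5 h 33 min + 9 h 17 min + 3 h 14 min + 9 h 41 min + 8 h 26 min + 5 h 40 min = 41 h 51 min.

41.85 hours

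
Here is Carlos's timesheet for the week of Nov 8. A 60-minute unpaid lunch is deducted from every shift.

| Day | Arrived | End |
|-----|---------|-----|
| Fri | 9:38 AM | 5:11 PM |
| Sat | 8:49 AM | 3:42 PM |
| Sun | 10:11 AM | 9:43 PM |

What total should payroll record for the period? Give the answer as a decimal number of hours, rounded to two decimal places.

22.97 hours

Fri: 9:38 AM–5:11 PM = 7 h 33 min; less 60 min break → 6 h 33 min
Sat: 8:49 AM–3:42 PM = 6 h 53 min; less 60 min break → 5 h 53 min
Sun: 10:11 AM–9:43 PM = 11 h 32 min; less 60 min break → 10 h 32 min
Total: 6 h 33 min + 5 h 53 min + 10 h 32 min = 22 h 58 min.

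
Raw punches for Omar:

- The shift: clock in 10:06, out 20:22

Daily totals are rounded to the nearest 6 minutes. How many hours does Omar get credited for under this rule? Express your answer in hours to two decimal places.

The shift: 10:06–20:22 = 10 h 16 min → rounds to 10 h 18 min

10.30 hours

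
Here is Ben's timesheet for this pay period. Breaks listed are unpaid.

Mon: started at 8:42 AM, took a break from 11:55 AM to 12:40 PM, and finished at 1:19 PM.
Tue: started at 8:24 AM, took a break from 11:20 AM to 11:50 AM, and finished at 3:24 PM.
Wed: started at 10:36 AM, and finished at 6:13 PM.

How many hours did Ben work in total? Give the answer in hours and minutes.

17 h 59 min

Mon: 8:42 AM–1:19 PM = 4 h 37 min; less 45 min break → 3 h 52 min
Tue: 8:24 AM–3:24 PM = 7 h 0 min; less 30 min break → 6 h 30 min
Wed: 10:36 AM–6:13 PM = 7 h 37 min
Total: 3 h 52 min + 6 h 30 min + 7 h 37 min = 17 h 59 min.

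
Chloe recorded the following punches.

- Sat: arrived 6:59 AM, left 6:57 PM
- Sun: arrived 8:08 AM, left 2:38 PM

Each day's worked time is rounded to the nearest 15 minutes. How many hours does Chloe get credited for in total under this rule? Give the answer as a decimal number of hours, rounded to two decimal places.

18.50 hours

Sat: 6:59 AM–6:57 PM = 11 h 58 min → rounds to 12 h 0 min
Sun: 8:08 AM–2:38 PM = 6 h 30 min → rounds to 6 h 30 min
Total credited: 18 h 30 min.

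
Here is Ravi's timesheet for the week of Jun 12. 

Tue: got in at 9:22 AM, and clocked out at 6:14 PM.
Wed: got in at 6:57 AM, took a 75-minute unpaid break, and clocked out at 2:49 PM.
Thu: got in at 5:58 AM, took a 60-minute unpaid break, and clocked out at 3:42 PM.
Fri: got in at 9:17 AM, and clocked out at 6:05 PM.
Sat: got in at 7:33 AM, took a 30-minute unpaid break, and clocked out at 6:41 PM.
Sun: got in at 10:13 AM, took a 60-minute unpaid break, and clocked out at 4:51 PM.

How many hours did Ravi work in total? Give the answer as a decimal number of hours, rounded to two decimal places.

49.28 hours

Tue: 9:22 AM–6:14 PM = 8 h 52 min
Wed: 6:57 AM–2:49 PM = 7 h 52 min; less 75 min break → 6 h 37 min
Thu: 5:58 AM–3:42 PM = 9 h 44 min; less 60 min break → 8 h 44 min
Fri: 9:17 AM–6:05 PM = 8 h 48 min
Sat: 7:33 AM–6:41 PM = 11 h 8 min; less 30 min break → 10 h 38 min
Sun: 10:13 AM–4:51 PM = 6 h 38 min; less 60 min break → 5 h 38 min
Total: 8 h 52 min + 6 h 37 min + 8 h 44 min + 8 h 48 min + 10 h 38 min + 5 h 38 min = 49 h 17 min.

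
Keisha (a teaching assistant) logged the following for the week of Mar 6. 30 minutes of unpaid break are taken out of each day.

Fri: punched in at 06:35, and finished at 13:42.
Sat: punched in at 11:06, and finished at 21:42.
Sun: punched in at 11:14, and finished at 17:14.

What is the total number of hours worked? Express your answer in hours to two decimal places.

Fri: 06:35–13:42 = 7 h 7 min; less 30 min break → 6 h 37 min
Sat: 11:06–21:42 = 10 h 36 min; less 30 min break → 10 h 6 min
Sun: 11:14–17:14 = 6 h 0 min; less 30 min break → 5 h 30 min
Total: 6 h 37 min + 10 h 6 min + 5 h 30 min = 22 h 13 min.

22.22 hours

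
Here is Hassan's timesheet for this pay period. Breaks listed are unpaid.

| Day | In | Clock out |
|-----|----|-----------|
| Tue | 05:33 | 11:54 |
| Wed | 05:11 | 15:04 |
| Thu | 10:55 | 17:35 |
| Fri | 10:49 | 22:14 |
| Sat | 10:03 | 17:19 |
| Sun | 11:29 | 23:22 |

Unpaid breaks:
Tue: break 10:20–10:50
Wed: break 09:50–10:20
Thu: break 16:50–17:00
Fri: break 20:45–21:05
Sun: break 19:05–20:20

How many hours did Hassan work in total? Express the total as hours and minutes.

50 h 43 min

Tue: 05:33–11:54 = 6 h 21 min; less 30 min break → 5 h 51 min
Wed: 05:11–15:04 = 9 h 53 min; less 30 min break → 9 h 23 min
Thu: 10:55–17:35 = 6 h 40 min; less 10 min break → 6 h 30 min
Fri: 10:49–22:14 = 11 h 25 min; less 20 min break → 11 h 5 min
Sat: 10:03–17:19 = 7 h 16 min
Sun: 11:29–23:22 = 11 h 53 min; less 75 min break → 10 h 38 min
Total: 5 h 51 min + 9 h 23 min + 6 h 30 min + 11 h 5 min + 7 h 16 min + 10 h 38 min = 50 h 43 min.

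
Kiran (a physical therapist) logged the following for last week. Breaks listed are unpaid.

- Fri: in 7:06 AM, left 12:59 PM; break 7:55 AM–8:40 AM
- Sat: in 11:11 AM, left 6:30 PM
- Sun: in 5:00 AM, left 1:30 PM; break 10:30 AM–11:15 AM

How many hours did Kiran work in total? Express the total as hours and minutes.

Fri: 7:06 AM–12:59 PM = 5 h 53 min; less 45 min break → 5 h 8 min
Sat: 11:11 AM–6:30 PM = 7 h 19 min
Sun: 5:00 AM–1:30 PM = 8 h 30 min; less 45 min break → 7 h 45 min
Total: 5 h 8 min + 7 h 19 min + 7 h 45 min = 20 h 12 min.

20 h 12 min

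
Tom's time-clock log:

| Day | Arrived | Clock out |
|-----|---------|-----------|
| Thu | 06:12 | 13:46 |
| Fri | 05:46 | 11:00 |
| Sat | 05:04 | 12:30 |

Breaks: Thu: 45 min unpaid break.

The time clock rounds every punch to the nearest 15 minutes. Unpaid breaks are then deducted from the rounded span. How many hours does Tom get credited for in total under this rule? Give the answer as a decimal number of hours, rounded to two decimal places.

Thu: in 06:12→06:15, out 13:46→13:45; 7 h 30 min − 45 min = 6 h 45 min
Fri: in 05:46→05:45, out 11:00→11:00; 5 h 15 min
Sat: in 05:04→05:00, out 12:30→12:30; 7 h 30 min
Total credited: 19 h 30 min.

19.50 hours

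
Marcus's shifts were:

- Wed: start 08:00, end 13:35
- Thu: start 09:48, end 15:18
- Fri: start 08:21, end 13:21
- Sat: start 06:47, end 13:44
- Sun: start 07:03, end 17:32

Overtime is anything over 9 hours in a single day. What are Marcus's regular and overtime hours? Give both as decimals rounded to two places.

Regular 32.03 hours, overtime 1.48 hours

Wed: 08:00–13:35 = 5 h 35 min
Thu: 09:48–15:18 = 5 h 30 min
Fri: 08:21–13:21 = 5 h 0 min
Sat: 06:47–13:44 = 6 h 57 min
Sun: 07:03–17:32 = 10 h 29 min
Wed reg 5 h 35 min / OT 0 h 0 min; Thu reg 5 h 30 min / OT 0 h 0 min; Fri reg 5 h 0 min / OT 0 h 0 min; Sat reg 6 h 57 min / OT 0 h 0 min; Sun reg 9 h 0 min / OT 1 h 29 min.
Totals: regular 32 h 2 min, overtime 1 h 29 min.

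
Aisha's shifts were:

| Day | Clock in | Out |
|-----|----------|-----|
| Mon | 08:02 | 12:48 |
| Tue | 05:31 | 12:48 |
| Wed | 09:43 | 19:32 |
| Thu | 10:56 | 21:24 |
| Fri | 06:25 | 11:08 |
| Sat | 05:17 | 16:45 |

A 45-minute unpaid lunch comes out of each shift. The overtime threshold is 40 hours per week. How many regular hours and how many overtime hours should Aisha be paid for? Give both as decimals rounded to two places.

Mon: 08:02–12:48 = 4 h 46 min; less 45 min break → 4 h 1 min
Tue: 05:31–12:48 = 7 h 17 min; less 45 min break → 6 h 32 min
Wed: 09:43–19:32 = 9 h 49 min; less 45 min break → 9 h 4 min
Thu: 10:56–21:24 = 10 h 28 min; less 45 min break → 9 h 43 min
Fri: 06:25–11:08 = 4 h 43 min; less 45 min break → 3 h 58 min
Sat: 05:17–16:45 = 11 h 28 min; less 45 min break → 10 h 43 min
Total worked: 44 h 1 min = 44.02 h.
Threshold 40 h → overtime 4 h 1 min, regular 40 h 0 min.

Regular 40.00 hours, overtime 4.02 hours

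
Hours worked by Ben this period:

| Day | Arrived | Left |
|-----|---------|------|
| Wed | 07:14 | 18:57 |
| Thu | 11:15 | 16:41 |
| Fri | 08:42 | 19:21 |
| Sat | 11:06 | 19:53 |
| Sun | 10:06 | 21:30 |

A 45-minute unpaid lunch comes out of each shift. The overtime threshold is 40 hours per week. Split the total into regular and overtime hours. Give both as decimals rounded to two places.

Regular 40.00 hours, overtime 4.23 hours

Wed: 07:14–18:57 = 11 h 43 min; less 45 min break → 10 h 58 min
Thu: 11:15–16:41 = 5 h 26 min; less 45 min break → 4 h 41 min
Fri: 08:42–19:21 = 10 h 39 min; less 45 min break → 9 h 54 min
Sat: 11:06–19:53 = 8 h 47 min; less 45 min break → 8 h 2 min
Sun: 10:06–21:30 = 11 h 24 min; less 45 min break → 10 h 39 min
Total worked: 44 h 14 min = 44.23 h.
Threshold 40 h → overtime 4 h 14 min, regular 40 h 0 min.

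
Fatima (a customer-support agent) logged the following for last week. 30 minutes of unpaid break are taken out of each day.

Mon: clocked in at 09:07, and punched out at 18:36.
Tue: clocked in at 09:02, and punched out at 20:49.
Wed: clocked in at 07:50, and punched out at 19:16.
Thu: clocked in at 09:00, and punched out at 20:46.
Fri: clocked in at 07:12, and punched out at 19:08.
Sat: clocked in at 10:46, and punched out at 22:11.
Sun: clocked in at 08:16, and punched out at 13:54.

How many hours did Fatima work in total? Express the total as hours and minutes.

Mon: 09:07–18:36 = 9 h 29 min; less 30 min break → 8 h 59 min
Tue: 09:02–20:49 = 11 h 47 min; less 30 min break → 11 h 17 min
Wed: 07:50–19:16 = 11 h 26 min; less 30 min break → 10 h 56 min
Thu: 09:00–20:46 = 11 h 46 min; less 30 min break → 11 h 16 min
Fri: 07:12–19:08 = 11 h 56 min; less 30 min break → 11 h 26 min
Sat: 10:46–22:11 = 11 h 25 min; less 30 min break → 10 h 55 min
Sun: 08:16–13:54 = 5 h 38 min; less 30 min break → 5 h 8 min
Total: 8 h 59 min + 11 h 17 min + 10 h 56 min + 11 h 16 min + 11 h 26 min + 10 h 55 min + 5 h 8 min = 69 h 57 min.

69 h 57 min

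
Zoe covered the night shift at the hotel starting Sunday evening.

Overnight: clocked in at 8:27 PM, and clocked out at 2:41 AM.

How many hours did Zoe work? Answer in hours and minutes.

6 h 14 min

Overnight: 8:27 PM → midnight = 3 h 33 min; midnight → 2:41 AM = 2 h 41 min; span 6 h 14 min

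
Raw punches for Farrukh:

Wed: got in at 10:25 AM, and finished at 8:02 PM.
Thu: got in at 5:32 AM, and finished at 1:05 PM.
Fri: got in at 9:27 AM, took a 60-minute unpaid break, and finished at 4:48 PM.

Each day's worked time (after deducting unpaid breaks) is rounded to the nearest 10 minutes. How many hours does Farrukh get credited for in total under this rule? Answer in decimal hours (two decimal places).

23.50 hours

Wed: 10:25 AM–8:02 PM = 9 h 37 min → rounds to 9 h 40 min
Thu: 5:32 AM–1:05 PM = 7 h 33 min → rounds to 7 h 30 min
Fri: 9:27 AM–4:48 PM = 7 h 21 min − 60 min = 6 h 21 min → rounds to 6 h 20 min
Total credited: 23 h 30 min.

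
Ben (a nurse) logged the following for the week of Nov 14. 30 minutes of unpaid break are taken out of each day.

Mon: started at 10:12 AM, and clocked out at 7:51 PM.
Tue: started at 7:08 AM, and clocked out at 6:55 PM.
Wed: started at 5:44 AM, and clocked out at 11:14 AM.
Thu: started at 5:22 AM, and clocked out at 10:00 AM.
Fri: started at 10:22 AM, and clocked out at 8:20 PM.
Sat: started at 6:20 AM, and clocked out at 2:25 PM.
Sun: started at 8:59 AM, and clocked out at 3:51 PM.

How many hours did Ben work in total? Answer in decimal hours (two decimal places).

Mon: 10:12 AM–7:51 PM = 9 h 39 min; less 30 min break → 9 h 9 min
Tue: 7:08 AM–6:55 PM = 11 h 47 min; less 30 min break → 11 h 17 min
Wed: 5:44 AM–11:14 AM = 5 h 30 min; less 30 min break → 5 h 0 min
Thu: 5:22 AM–10:00 AM = 4 h 38 min; less 30 min break → 4 h 8 min
Fri: 10:22 AM–8:20 PM = 9 h 58 min; less 30 min break → 9 h 28 min
Sat: 6:20 AM–2:25 PM = 8 h 5 min; less 30 min break → 7 h 35 min
Sun: 8:59 AM–3:51 PM = 6 h 52 min; less 30 min break → 6 h 22 min
Total: 9 h 9 min + 11 h 17 min + 5 h 0 min + 4 h 8 min + 9 h 28 min + 7 h 35 min + 6 h 22 min = 52 h 59 min.

52.98 hours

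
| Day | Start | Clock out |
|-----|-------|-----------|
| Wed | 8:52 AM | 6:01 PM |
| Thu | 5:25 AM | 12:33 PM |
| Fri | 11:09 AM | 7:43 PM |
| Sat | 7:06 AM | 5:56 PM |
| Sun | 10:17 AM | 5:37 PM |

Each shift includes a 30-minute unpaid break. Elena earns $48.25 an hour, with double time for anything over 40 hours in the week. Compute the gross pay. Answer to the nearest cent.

$1979.86

Wed: 8:52 AM–6:01 PM = 9 h 9 min; less 30 min break → 8 h 39 min
Thu: 5:25 AM–12:33 PM = 7 h 8 min; less 30 min break → 6 h 38 min
Fri: 11:09 AM–7:43 PM = 8 h 34 min; less 30 min break → 8 h 4 min
Sat: 7:06 AM–5:56 PM = 10 h 50 min; less 30 min break → 10 h 20 min
Sun: 10:17 AM–5:37 PM = 7 h 20 min; less 30 min break → 6 h 50 min
Total worked: 40 h 31 min = 2431 min.
Regular 40 h 0 min = 2400 min at $48.25/h; overtime 0 h 31 min = 31 min at $96.50/h.
Pay = (2400 × $48.25 + 31 × $96.50) ÷ 60 = $1979.86.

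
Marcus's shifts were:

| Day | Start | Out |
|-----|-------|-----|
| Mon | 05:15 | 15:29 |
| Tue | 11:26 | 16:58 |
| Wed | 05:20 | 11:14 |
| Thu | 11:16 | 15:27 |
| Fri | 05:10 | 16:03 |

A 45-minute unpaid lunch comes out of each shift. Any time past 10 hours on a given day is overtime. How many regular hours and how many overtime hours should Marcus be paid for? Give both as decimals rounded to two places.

Regular 32.85 hours, overtime 0.13 hours

Mon: 05:15–15:29 = 10 h 14 min; less 45 min break → 9 h 29 min
Tue: 11:26–16:58 = 5 h 32 min; less 45 min break → 4 h 47 min
Wed: 05:20–11:14 = 5 h 54 min; less 45 min break → 5 h 9 min
Thu: 11:16–15:27 = 4 h 11 min; less 45 min break → 3 h 26 min
Fri: 05:10–16:03 = 10 h 53 min; less 45 min break → 10 h 8 min
Mon reg 9 h 29 min / OT 0 h 0 min; Tue reg 4 h 47 min / OT 0 h 0 min; Wed reg 5 h 9 min / OT 0 h 0 min; Thu reg 3 h 26 min / OT 0 h 0 min; Fri reg 10 h 0 min / OT 0 h 8 min.
Totals: regular 32 h 51 min, overtime 0 h 8 min.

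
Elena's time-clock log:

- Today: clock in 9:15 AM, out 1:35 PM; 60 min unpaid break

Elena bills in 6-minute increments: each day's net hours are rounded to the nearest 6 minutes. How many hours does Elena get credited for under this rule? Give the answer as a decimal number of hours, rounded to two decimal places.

3.30 hours

Today: 9:15 AM–1:35 PM = 4 h 20 min − 60 min = 3 h 20 min → rounds to 3 h 18 min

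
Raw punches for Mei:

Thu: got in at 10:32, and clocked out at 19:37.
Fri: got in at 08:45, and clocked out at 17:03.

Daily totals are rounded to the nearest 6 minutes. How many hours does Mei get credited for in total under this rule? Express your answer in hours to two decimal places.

Thu: 10:32–19:37 = 9 h 5 min → rounds to 9 h 6 min
Fri: 08:45–17:03 = 8 h 18 min → rounds to 8 h 18 min
Total credited: 17 h 24 min.

17.40 hours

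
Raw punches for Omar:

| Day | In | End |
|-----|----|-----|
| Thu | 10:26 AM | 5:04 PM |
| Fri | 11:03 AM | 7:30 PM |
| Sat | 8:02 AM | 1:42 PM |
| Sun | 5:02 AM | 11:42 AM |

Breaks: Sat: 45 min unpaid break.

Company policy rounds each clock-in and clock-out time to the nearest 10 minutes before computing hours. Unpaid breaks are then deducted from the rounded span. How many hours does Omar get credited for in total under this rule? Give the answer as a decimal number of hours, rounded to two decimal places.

Thu: in 10:26 AM→10:30 AM, out 5:04 PM→5:00 PM; 6 h 30 min
Fri: in 11:03 AM→11:00 AM, out 7:30 PM→7:30 PM; 8 h 30 min
Sat: in 8:02 AM→8:00 AM, out 1:42 PM→1:40 PM; 5 h 40 min − 45 min = 4 h 55 min
Sun: in 5:02 AM→5:00 AM, out 11:42 AM→11:40 AM; 6 h 40 min
Total credited: 26 h 35 min.

26.58 hours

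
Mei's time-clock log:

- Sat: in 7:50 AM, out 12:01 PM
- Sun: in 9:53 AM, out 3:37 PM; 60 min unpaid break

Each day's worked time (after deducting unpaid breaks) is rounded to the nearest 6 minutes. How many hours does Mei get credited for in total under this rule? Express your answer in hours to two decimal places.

Sat: 7:50 AM–12:01 PM = 4 h 11 min → rounds to 4 h 12 min
Sun: 9:53 AM–3:37 PM = 5 h 44 min − 60 min = 4 h 44 min → rounds to 4 h 42 min
Total credited: 8 h 54 min.

8.90 hours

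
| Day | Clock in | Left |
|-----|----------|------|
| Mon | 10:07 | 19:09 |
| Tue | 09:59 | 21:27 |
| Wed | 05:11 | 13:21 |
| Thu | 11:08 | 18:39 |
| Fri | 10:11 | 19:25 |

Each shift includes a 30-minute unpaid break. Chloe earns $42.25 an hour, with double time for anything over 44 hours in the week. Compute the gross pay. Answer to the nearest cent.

$1813.23

Mon: 10:07–19:09 = 9 h 2 min; less 30 min break → 8 h 32 min
Tue: 09:59–21:27 = 11 h 28 min; less 30 min break → 10 h 58 min
Wed: 05:11–13:21 = 8 h 10 min; less 30 min break → 7 h 40 min
Thu: 11:08–18:39 = 7 h 31 min; less 30 min break → 7 h 1 min
Fri: 10:11–19:25 = 9 h 14 min; less 30 min break → 8 h 44 min
Total worked: 42 h 55 min = 2575 min.
Regular 42 h 55 min = 2575 min at $42.25/h; overtime 0 h 0 min = 0 min at $84.50/h.
Pay = (2575 × $42.25 + 0 × $84.50) ÷ 60 = $1813.23.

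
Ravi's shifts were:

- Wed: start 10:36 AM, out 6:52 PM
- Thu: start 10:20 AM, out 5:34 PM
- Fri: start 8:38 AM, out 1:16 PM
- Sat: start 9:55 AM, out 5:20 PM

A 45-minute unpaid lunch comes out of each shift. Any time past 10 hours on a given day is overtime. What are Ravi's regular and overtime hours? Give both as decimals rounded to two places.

Wed: 10:36 AM–6:52 PM = 8 h 16 min; less 45 min break → 7 h 31 min
Thu: 10:20 AM–5:34 PM = 7 h 14 min; less 45 min break → 6 h 29 min
Fri: 8:38 AM–1:16 PM = 4 h 38 min; less 45 min break → 3 h 53 min
Sat: 9:55 AM–5:20 PM = 7 h 25 min; less 45 min break → 6 h 40 min
Wed reg 7 h 31 min / OT 0 h 0 min; Thu reg 6 h 29 min / OT 0 h 0 min; Fri reg 3 h 53 min / OT 0 h 0 min; Sat reg 6 h 40 min / OT 0 h 0 min.
Totals: regular 24 h 33 min, overtime 0 h 0 min.

Regular 24.55 hours, overtime 0.00 hours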